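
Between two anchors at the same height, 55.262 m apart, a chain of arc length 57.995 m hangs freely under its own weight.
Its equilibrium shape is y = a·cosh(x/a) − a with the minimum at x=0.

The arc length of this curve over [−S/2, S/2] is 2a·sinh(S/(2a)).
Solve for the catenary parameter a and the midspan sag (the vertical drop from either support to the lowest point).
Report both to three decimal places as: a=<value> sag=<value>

a=51.096 sag=7.655

seed: a₀ = √(S³/(24(L−S))) = √(55.262³/(24·2.733)) = 50.724113
iter 1: u=0.544731  f(a)=+4.084e-02  f'(a)=-1.110e-01  a ← 50.724113 − (+4.084e-02/-1.110e-01) = 51.092035
iter 2: u=0.540808  f(a)=+4.486e-04  f'(a)=-1.086e-01  a ← 51.092035 − (+4.486e-04/-1.086e-01) = 51.096167
iter 3: u=0.540765  f(a)=+5.546e-08  f'(a)=-1.085e-01  a ← 51.096167 − (+5.546e-08/-1.085e-01) = 51.096168
iter 4: u=0.540765  f(a)=-1.421e-14  f'(a)=-1.085e-01  a ← 51.096168 − (-1.421e-14/-1.085e-01) = 51.096168
converged: |Δa| < 1e-12 after 4 iterations
sag = a·(cosh(S/(2a)) − 1) = 51.096168·(cosh(0.540765) − 1) = 7.654776
T_max/T_min = cosh(S/(2a)) = 1.149811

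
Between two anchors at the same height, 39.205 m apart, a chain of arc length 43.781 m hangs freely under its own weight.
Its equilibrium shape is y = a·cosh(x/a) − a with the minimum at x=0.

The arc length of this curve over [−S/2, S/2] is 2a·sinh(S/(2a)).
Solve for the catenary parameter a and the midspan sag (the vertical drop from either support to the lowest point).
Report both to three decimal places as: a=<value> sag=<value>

seed: a₀ = √(S³/(24(L−S))) = √(39.205³/(24·4.576)) = 23.424135
iter 1: u=0.836851  f(a)=+1.629e-01  f'(a)=-4.188e-01  a ← 23.424135 − (+1.629e-01/-4.188e-01) = 23.813211
iter 2: u=0.823178  f(a)=+4.148e-03  f'(a)=-3.977e-01  a ← 23.813211 − (+4.148e-03/-3.977e-01) = 23.823642
iter 3: u=0.822817  f(a)=+2.845e-06  f'(a)=-3.971e-01  a ← 23.823642 − (+2.845e-06/-3.971e-01) = 23.823649
iter 4: u=0.822817  f(a)=+1.350e-12  f'(a)=-3.971e-01  a ← 23.823649 − (+1.350e-12/-3.971e-01) = 23.823649
converged: |Δa| < 1e-12 after 4 iterations
sag = a·(cosh(S/(2a)) − 1) = 23.823649·(cosh(0.822817) − 1) = 8.530025
T_max/T_min = cosh(S/(2a)) = 1.358049

a=23.824 sag=8.530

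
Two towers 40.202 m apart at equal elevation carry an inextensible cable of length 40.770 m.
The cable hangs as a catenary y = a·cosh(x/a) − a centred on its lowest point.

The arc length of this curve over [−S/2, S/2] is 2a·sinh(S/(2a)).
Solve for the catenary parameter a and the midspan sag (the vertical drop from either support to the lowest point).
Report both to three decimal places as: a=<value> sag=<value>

seed: a₀ = √(S³/(24(L−S))) = √(40.202³/(24·0.568)) = 69.038556
iter 1: u=0.291156  f(a)=+2.412e-03  f'(a)=-1.659e-02  a ← 69.038556 − (+2.412e-03/-1.659e-02) = 69.183929
iter 2: u=0.290544  f(a)=+7.641e-06  f'(a)=-1.649e-02  a ← 69.183929 − (+7.641e-06/-1.649e-02) = 69.184392
iter 3: u=0.290542  f(a)=+7.721e-11  f'(a)=-1.649e-02  a ← 69.184392 − (+7.721e-11/-1.649e-02) = 69.184392
iter 4: u=0.290542  f(a)=-1.421e-14  f'(a)=-1.649e-02  a ← 69.184392 − (-1.421e-14/-1.649e-02) = 69.184392
converged: |Δa| < 1e-12 after 4 iterations
sag = a·(cosh(S/(2a)) − 1) = 69.184392·(cosh(0.290542) − 1) = 2.940696
T_max/T_min = cosh(S/(2a)) = 1.042505

a=69.184 sag=2.941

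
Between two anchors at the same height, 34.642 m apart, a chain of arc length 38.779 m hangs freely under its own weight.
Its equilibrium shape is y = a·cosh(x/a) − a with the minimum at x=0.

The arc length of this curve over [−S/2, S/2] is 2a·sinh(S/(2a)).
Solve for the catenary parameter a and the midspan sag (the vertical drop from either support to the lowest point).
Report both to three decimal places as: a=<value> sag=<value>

a=20.819 sag=7.631

seed: a₀ = √(S³/(24(L−S))) = √(34.642³/(24·4.137)) = 20.462376
iter 1: u=0.846480  f(a)=+1.508e-01  f'(a)=-4.341e-01  a ← 20.462376 − (+1.508e-01/-4.341e-01) = 20.809706
iter 2: u=0.832352  f(a)=+3.924e-03  f'(a)=-4.117e-01  a ← 20.809706 − (+3.924e-03/-4.117e-01) = 20.819238
iter 3: u=0.831971  f(a)=+2.817e-06  f'(a)=-4.112e-01  a ← 20.819238 − (+2.817e-06/-4.112e-01) = 20.819244
iter 4: u=0.831971  f(a)=+1.457e-12  f'(a)=-4.112e-01  a ← 20.819244 − (+1.457e-12/-4.112e-01) = 20.819244
converged: |Δa| < 1e-12 after 4 iterations
sag = a·(cosh(S/(2a)) − 1) = 20.819244·(cosh(0.831971) − 1) = 7.630600
T_max/T_min = cosh(S/(2a)) = 1.366517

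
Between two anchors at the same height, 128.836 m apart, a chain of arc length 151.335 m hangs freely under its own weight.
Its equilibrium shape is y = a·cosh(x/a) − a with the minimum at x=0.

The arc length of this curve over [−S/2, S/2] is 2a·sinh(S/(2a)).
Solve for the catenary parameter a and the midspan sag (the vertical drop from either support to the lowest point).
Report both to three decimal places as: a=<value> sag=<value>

a=64.518 sag=34.921

seed: a₀ = √(S³/(24(L−S))) = √(128.836³/(24·22.499)) = 62.931578
iter 1: u=1.023620  f(a)=+1.209e+00  f'(a)=-7.928e-01  a ← 62.931578 − (+1.209e+00/-7.928e-01) = 64.455976
iter 2: u=0.999411  f(a)=+4.531e-02  f'(a)=-7.344e-01  a ← 64.455976 − (+4.531e-02/-7.344e-01) = 64.517669
iter 3: u=0.998455  f(a)=+6.917e-05  f'(a)=-7.321e-01  a ← 64.517669 − (+6.917e-05/-7.321e-01) = 64.517764
iter 4: u=0.998454  f(a)=+1.618e-10  f'(a)=-7.321e-01  a ← 64.517764 − (+1.618e-10/-7.321e-01) = 64.517764
iter 5: u=0.998454  f(a)=-2.842e-14  f'(a)=-7.321e-01  a ← 64.517764 − (-2.842e-14/-7.321e-01) = 64.517764
converged: |Δa| < 1e-12 after 5 iterations
sag = a·(cosh(S/(2a)) − 1) = 64.517764·(cosh(0.998454) − 1) = 34.921225
T_max/T_min = cosh(S/(2a)) = 1.541265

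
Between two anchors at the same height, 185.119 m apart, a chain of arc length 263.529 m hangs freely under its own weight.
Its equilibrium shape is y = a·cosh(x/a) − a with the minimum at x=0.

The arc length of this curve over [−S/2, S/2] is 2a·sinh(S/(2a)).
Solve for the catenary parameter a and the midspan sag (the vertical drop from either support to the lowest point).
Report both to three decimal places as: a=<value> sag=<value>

a=61.441 sag=83.944

seed: a₀ = √(S³/(24(L−S))) = √(185.119³/(24·78.410)) = 58.061085
iter 1: u=1.594174  f(a)=+1.059e+01  f'(a)=-3.453e+00  a ← 58.061085 − (+1.059e+01/-3.453e+00) = 61.127739
iter 2: u=1.514198  f(a)=+8.967e-01  f'(a)=-2.891e+00  a ← 61.127739 − (+8.967e-01/-2.891e+00) = 61.437970
iter 3: u=1.506552  f(a)=+7.747e-03  f'(a)=-2.841e+00  a ← 61.437970 − (+7.747e-03/-2.841e+00) = 61.440697
iter 4: u=1.506485  f(a)=+5.892e-07  f'(a)=-2.840e+00  a ← 61.440697 − (+5.892e-07/-2.840e+00) = 61.440697
iter 5: u=1.506485  f(a)=+0.000e+00  f'(a)=-2.840e+00  a ← 61.440697 − (+0.000e+00/-2.840e+00) = 61.440697
converged: |Δa| < 1e-12 after 5 iterations
sag = a·(cosh(S/(2a)) − 1) = 61.440697·(cosh(1.506485) − 1) = 83.944456
T_max/T_min = cosh(S/(2a)) = 2.366268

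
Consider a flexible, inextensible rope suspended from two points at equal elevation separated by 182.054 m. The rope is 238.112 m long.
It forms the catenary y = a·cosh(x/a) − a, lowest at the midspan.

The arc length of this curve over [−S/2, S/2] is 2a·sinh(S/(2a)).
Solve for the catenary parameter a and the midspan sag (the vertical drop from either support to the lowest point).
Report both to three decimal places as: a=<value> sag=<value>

seed: a₀ = √(S³/(24(L−S))) = √(182.054³/(24·56.058)) = 66.969324
iter 1: u=1.359234  f(a)=+5.412e+00  f'(a)=-2.005e+00  a ← 66.969324 − (+5.412e+00/-2.005e+00) = 69.669238
iter 2: u=1.306559  f(a)=+3.445e-01  f'(a)=-1.757e+00  a ← 69.669238 − (+3.445e-01/-1.757e+00) = 69.865339
iter 3: u=1.302892  f(a)=+1.606e-03  f'(a)=-1.740e+00  a ← 69.865339 − (+1.606e-03/-1.740e+00) = 69.866262
iter 4: u=1.302875  f(a)=+3.524e-08  f'(a)=-1.740e+00  a ← 69.866262 − (+3.524e-08/-1.740e+00) = 69.866262
iter 5: u=1.302875  f(a)=-2.842e-14  f'(a)=-1.740e+00  a ← 69.866262 − (-2.842e-14/-1.740e+00) = 69.866262
converged: |Δa| < 1e-12 after 5 iterations
sag = a·(cosh(S/(2a)) − 1) = 69.866262·(cosh(1.302875) − 1) = 68.175854
T_max/T_min = cosh(S/(2a)) = 1.975805

a=69.866 sag=68.176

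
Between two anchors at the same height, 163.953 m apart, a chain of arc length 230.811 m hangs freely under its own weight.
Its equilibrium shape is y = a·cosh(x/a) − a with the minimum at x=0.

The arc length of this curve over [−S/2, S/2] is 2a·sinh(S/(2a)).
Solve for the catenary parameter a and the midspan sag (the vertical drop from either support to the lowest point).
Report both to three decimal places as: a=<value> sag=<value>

a=55.353 sag=72.640

seed: a₀ = √(S³/(24(L−S))) = √(163.953³/(24·66.858)) = 52.407898
iter 1: u=1.564201  f(a)=+8.672e+00  f'(a)=-3.233e+00  a ← 52.407898 − (+8.672e+00/-3.233e+00) = 55.090456
iter 2: u=1.488035  f(a)=+7.103e-01  f'(a)=-2.723e+00  a ← 55.090456 − (+7.103e-01/-2.723e+00) = 55.351316
iter 3: u=1.481022  f(a)=+5.705e-03  f'(a)=-2.679e+00  a ← 55.351316 − (+5.705e-03/-2.679e+00) = 55.353445
iter 4: u=1.480965  f(a)=+3.746e-07  f'(a)=-2.679e+00  a ← 55.353445 − (+3.746e-07/-2.679e+00) = 55.353445
iter 5: u=1.480965  f(a)=+0.000e+00  f'(a)=-2.679e+00  a ← 55.353445 − (+0.000e+00/-2.679e+00) = 55.353445
converged: |Δa| < 1e-12 after 5 iterations
sag = a·(cosh(S/(2a)) − 1) = 55.353445·(cosh(1.480965) − 1) = 72.640435
T_max/T_min = cosh(S/(2a)) = 2.312302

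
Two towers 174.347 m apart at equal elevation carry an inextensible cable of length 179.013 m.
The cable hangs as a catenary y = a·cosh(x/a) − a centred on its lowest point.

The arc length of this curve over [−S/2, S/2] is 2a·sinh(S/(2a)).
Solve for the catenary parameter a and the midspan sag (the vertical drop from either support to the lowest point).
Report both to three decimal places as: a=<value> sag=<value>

seed: a₀ = √(S³/(24(L−S))) = √(174.347³/(24·4.666)) = 217.542307
iter 1: u=0.400720  f(a)=+3.761e-02  f'(a)=-4.359e-02  a ← 217.542307 − (+3.761e-02/-4.359e-02) = 218.405024
iter 2: u=0.399137  f(a)=+2.249e-04  f'(a)=-4.307e-02  a ← 218.405024 − (+2.249e-04/-4.307e-02) = 218.410245
iter 3: u=0.399127  f(a)=+8.149e-09  f'(a)=-4.307e-02  a ← 218.410245 − (+8.149e-09/-4.307e-02) = 218.410246
iter 4: u=0.399127  f(a)=+0.000e+00  f'(a)=-4.307e-02  a ← 218.410246 − (+0.000e+00/-4.307e-02) = 218.410246
converged: |Δa| < 1e-12 after 4 iterations
sag = a·(cosh(S/(2a)) − 1) = 218.410246·(cosh(0.399127) − 1) = 17.628838
T_max/T_min = cosh(S/(2a)) = 1.080714

a=218.410 sag=17.629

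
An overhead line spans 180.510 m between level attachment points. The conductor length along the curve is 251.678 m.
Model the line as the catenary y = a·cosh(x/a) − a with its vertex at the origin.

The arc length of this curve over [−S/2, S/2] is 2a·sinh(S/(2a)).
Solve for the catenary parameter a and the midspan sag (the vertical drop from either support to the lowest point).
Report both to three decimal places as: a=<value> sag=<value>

a=61.879 sag=78.351

seed: a₀ = √(S³/(24(L−S))) = √(180.510³/(24·71.168)) = 58.681864
iter 1: u=1.538039  f(a)=+8.908e+00  f'(a)=-3.050e+00  a ← 58.681864 − (+8.908e+00/-3.050e+00) = 61.602412
iter 2: u=1.465121  f(a)=+7.082e-01  f'(a)=-2.583e+00  a ← 61.602412 − (+7.082e-01/-2.583e+00) = 61.876619
iter 3: u=1.458629  f(a)=+5.331e-03  f'(a)=-2.544e+00  a ← 61.876619 − (+5.331e-03/-2.544e+00) = 61.878714
iter 4: u=1.458579  f(a)=+3.070e-07  f'(a)=-2.544e+00  a ← 61.878714 − (+3.070e-07/-2.544e+00) = 61.878714
iter 5: u=1.458579  f(a)=+2.842e-14  f'(a)=-2.544e+00  a ← 61.878714 − (+2.842e-14/-2.544e+00) = 61.878714
converged: |Δa| < 1e-12 after 5 iterations
sag = a·(cosh(S/(2a)) − 1) = 61.878714·(cosh(1.458579) − 1) = 78.351201
T_max/T_min = cosh(S/(2a)) = 2.266206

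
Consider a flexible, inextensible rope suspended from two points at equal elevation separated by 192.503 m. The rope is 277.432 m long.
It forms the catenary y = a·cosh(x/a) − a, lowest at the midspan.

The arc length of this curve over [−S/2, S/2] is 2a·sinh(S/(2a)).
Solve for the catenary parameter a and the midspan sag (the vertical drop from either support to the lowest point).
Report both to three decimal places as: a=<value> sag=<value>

a=62.734 sag=89.508

seed: a₀ = √(S³/(24(L−S))) = √(192.503³/(24·84.929)) = 59.159246
iter 1: u=1.626990  f(a)=+1.198e+01  f'(a)=-3.707e+00  a ← 59.159246 − (+1.198e+01/-3.707e+00) = 62.390112
iter 2: u=1.542736  f(a)=+1.051e+00  f'(a)=-3.082e+00  a ← 62.390112 − (+1.051e+00/-3.082e+00) = 62.731122
iter 3: u=1.534350  f(a)=+9.817e-03  f'(a)=-3.025e+00  a ← 62.731122 − (+9.817e-03/-3.025e+00) = 62.734368
iter 4: u=1.534271  f(a)=+8.740e-07  f'(a)=-3.024e+00  a ← 62.734368 − (+8.740e-07/-3.024e+00) = 62.734368
iter 5: u=1.534271  f(a)=+0.000e+00  f'(a)=-3.024e+00  a ← 62.734368 − (+0.000e+00/-3.024e+00) = 62.734368
converged: |Δa| < 1e-12 after 5 iterations
sag = a·(cosh(S/(2a)) − 1) = 62.734368·(cosh(1.534271) − 1) = 89.507970
T_max/T_min = cosh(S/(2a)) = 2.426777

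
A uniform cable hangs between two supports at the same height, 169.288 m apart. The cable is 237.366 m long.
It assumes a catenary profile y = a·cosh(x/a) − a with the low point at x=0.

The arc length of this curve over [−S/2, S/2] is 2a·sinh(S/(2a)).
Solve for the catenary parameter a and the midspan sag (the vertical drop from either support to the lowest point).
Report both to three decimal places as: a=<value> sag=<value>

seed: a₀ = √(S³/(24(L−S))) = √(169.288³/(24·68.078)) = 54.491686
iter 1: u=1.553338  f(a)=+8.701e+00  f'(a)=-3.156e+00  a ← 54.491686 − (+8.701e+00/-3.156e+00) = 57.248797
iter 2: u=1.478529  f(a)=+7.040e-01  f'(a)=-2.664e+00  a ← 57.248797 − (+7.040e-01/-2.664e+00) = 57.513046
iter 3: u=1.471736  f(a)=+5.505e-03  f'(a)=-2.623e+00  a ← 57.513046 − (+5.505e-03/-2.623e+00) = 57.515145
iter 4: u=1.471682  f(a)=+3.424e-07  f'(a)=-2.622e+00  a ← 57.515145 − (+3.424e-07/-2.622e+00) = 57.515145
iter 5: u=1.471682  f(a)=+2.842e-14  f'(a)=-2.622e+00  a ← 57.515145 − (+2.842e-14/-2.622e+00) = 57.515145
converged: |Δa| < 1e-12 after 5 iterations
sag = a·(cosh(S/(2a)) − 1) = 57.515145·(cosh(1.471682) − 1) = 74.369829
T_max/T_min = cosh(S/(2a)) = 2.293048

a=57.515 sag=74.370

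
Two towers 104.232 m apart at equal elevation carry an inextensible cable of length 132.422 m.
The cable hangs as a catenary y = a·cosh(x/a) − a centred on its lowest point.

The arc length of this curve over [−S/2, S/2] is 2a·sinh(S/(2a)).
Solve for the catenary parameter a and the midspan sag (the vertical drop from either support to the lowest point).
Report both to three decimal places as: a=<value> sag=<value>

seed: a₀ = √(S³/(24(L−S))) = √(104.232³/(24·28.190)) = 40.911787
iter 1: u=1.273863  f(a)=+2.378e+00  f'(a)=-1.615e+00  a ← 40.911787 − (+2.378e+00/-1.615e+00) = 42.383937
iter 2: u=1.229617  f(a)=+1.344e-01  f'(a)=-1.437e+00  a ← 42.383937 − (+1.344e-01/-1.437e+00) = 42.477423
iter 3: u=1.226911  f(a)=+4.859e-04  f'(a)=-1.427e+00  a ← 42.477423 − (+4.859e-04/-1.427e+00) = 42.477763
iter 4: u=1.226901  f(a)=+6.407e-09  f'(a)=-1.427e+00  a ← 42.477763 − (+6.407e-09/-1.427e+00) = 42.477763
iter 5: u=1.226901  f(a)=+2.842e-14  f'(a)=-1.427e+00  a ← 42.477763 − (+2.842e-14/-1.427e+00) = 42.477763
converged: |Δa| < 1e-12 after 5 iterations
sag = a·(cosh(S/(2a)) − 1) = 42.477763·(cosh(1.226901) − 1) = 36.187711
T_max/T_min = cosh(S/(2a)) = 1.851921

a=42.478 sag=36.188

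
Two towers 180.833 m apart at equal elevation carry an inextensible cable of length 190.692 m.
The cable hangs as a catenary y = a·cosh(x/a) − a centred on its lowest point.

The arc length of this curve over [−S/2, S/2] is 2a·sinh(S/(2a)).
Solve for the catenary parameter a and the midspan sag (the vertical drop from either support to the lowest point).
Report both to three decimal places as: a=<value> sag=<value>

a=159.363 sag=26.345

seed: a₀ = √(S³/(24(L−S))) = √(180.833³/(24·9.859)) = 158.086388
iter 1: u=0.571944  f(a)=+1.625e-01  f'(a)=-1.289e-01  a ← 158.086388 − (+1.625e-01/-1.289e-01) = 159.347590
iter 2: u=0.567417  f(a)=+1.965e-03  f'(a)=-1.258e-01  a ← 159.347590 − (+1.965e-03/-1.258e-01) = 159.363218
iter 3: u=0.567361  f(a)=+2.952e-07  f'(a)=-1.257e-01  a ← 159.363218 − (+2.952e-07/-1.257e-01) = 159.363221
iter 4: u=0.567361  f(a)=+0.000e+00  f'(a)=-1.257e-01  a ← 159.363221 − (+0.000e+00/-1.257e-01) = 159.363221
converged: |Δa| < 1e-12 after 4 iterations
sag = a·(cosh(S/(2a)) − 1) = 159.363221·(cosh(0.567361) − 1) = 26.344872
T_max/T_min = cosh(S/(2a)) = 1.165313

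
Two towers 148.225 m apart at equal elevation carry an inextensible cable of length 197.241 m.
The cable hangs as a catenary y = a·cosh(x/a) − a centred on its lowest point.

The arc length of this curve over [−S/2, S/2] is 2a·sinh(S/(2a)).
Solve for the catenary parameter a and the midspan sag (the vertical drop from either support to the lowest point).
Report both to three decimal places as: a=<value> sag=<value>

a=55.048 sag=57.896

seed: a₀ = √(S³/(24(L−S))) = √(148.225³/(24·49.016)) = 52.614765
iter 1: u=1.408587  f(a)=+5.099e+00  f'(a)=-2.260e+00  a ← 52.614765 − (+5.099e+00/-2.260e+00) = 54.870824
iter 2: u=1.350672  f(a)=+3.463e-01  f'(a)=-1.963e+00  a ← 54.870824 − (+3.463e-01/-1.963e+00) = 55.047270
iter 3: u=1.346343  f(a)=+1.855e-03  f'(a)=-1.942e+00  a ← 55.047270 − (+1.855e-03/-1.942e+00) = 55.048225
iter 4: u=1.346320  f(a)=+5.383e-08  f'(a)=-1.941e+00  a ← 55.048225 − (+5.383e-08/-1.941e+00) = 55.048225
iter 5: u=1.346320  f(a)=+0.000e+00  f'(a)=-1.941e+00  a ← 55.048225 − (+0.000e+00/-1.941e+00) = 55.048225
converged: |Δa| < 1e-12 after 5 iterations
sag = a·(cosh(S/(2a)) − 1) = 55.048225·(cosh(1.346320) − 1) = 57.895611
T_max/T_min = cosh(S/(2a)) = 2.051725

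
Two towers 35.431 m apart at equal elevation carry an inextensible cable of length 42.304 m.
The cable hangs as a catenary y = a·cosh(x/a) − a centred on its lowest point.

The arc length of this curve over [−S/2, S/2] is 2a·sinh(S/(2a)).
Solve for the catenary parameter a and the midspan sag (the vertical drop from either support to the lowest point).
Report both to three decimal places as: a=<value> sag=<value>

a=16.879 sag=10.182

seed: a₀ = √(S³/(24(L−S))) = √(35.431³/(24·6.873)) = 16.420876
iter 1: u=1.078840  f(a)=+4.112e-01  f'(a)=-9.387e-01  a ← 16.420876 − (+4.112e-01/-9.387e-01) = 16.858981
iter 2: u=1.050805  f(a)=+1.703e-02  f'(a)=-8.624e-01  a ← 16.858981 − (+1.703e-02/-8.624e-01) = 16.878732
iter 3: u=1.049575  f(a)=+3.201e-05  f'(a)=-8.591e-01  a ← 16.878732 − (+3.201e-05/-8.591e-01) = 16.878769
iter 4: u=1.049573  f(a)=+1.136e-10  f'(a)=-8.591e-01  a ← 16.878769 − (+1.136e-10/-8.591e-01) = 16.878769
iter 5: u=1.049573  f(a)=+0.000e+00  f'(a)=-8.591e-01  a ← 16.878769 − (+0.000e+00/-8.591e-01) = 16.878769
converged: |Δa| < 1e-12 after 5 iterations
sag = a·(cosh(S/(2a)) − 1) = 16.878769·(cosh(1.049573) − 1) = 10.182272
T_max/T_min = cosh(S/(2a)) = 1.603259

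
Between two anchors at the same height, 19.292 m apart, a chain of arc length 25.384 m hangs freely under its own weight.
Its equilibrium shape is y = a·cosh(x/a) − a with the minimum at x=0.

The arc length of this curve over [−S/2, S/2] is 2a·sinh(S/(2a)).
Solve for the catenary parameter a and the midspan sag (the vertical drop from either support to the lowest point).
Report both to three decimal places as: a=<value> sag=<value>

a=7.318 sag=7.333

seed: a₀ = √(S³/(24(L−S))) = √(19.292³/(24·6.092)) = 7.007778
iter 1: u=1.376471  f(a)=+6.038e-01  f'(a)=-2.091e+00  a ← 7.007778 − (+6.038e-01/-2.091e+00) = 7.296542
iter 2: u=1.321996  f(a)=+3.933e-02  f'(a)=-1.827e+00  a ← 7.296542 − (+3.933e-02/-1.827e+00) = 7.318071
iter 3: u=1.318107  f(a)=+1.926e-04  f'(a)=-1.809e+00  a ← 7.318071 − (+1.926e-04/-1.809e+00) = 7.318178
iter 4: u=1.318088  f(a)=+4.665e-09  f'(a)=-1.809e+00  a ← 7.318178 − (+4.665e-09/-1.809e+00) = 7.318178
iter 5: u=1.318088  f(a)=+3.553e-15  f'(a)=-1.809e+00  a ← 7.318178 − (+3.553e-15/-1.809e+00) = 7.318178
converged: |Δa| < 1e-12 after 5 iterations
sag = a·(cosh(S/(2a)) − 1) = 7.318178·(cosh(1.318088) − 1) = 7.332508
T_max/T_min = cosh(S/(2a)) = 2.001958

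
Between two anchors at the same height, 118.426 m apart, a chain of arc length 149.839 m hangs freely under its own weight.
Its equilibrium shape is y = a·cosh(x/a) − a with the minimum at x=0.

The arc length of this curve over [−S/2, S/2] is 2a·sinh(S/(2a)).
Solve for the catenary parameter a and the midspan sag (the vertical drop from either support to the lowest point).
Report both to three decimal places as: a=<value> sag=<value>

a=48.700 sag=40.657

seed: a₀ = √(S³/(24(L−S))) = √(118.426³/(24·31.413)) = 46.936453
iter 1: u=1.261557  f(a)=+2.597e+00  f'(a)=-1.564e+00  a ← 46.936453 − (+2.597e+00/-1.564e+00) = 48.596630
iter 2: u=1.218459  f(a)=+1.441e-01  f'(a)=-1.395e+00  a ← 48.596630 − (+1.441e-01/-1.395e+00) = 48.699961
iter 3: u=1.215874  f(a)=+5.018e-04  f'(a)=-1.385e+00  a ← 48.699961 − (+5.018e-04/-1.385e+00) = 48.700323
iter 4: u=1.215865  f(a)=+6.129e-09  f'(a)=-1.385e+00  a ← 48.700323 − (+6.129e-09/-1.385e+00) = 48.700323
iter 5: u=1.215865  f(a)=-2.842e-14  f'(a)=-1.385e+00  a ← 48.700323 − (-2.842e-14/-1.385e+00) = 48.700323
converged: |Δa| < 1e-12 after 5 iterations
sag = a·(cosh(S/(2a)) − 1) = 48.700323·(cosh(1.215865) − 1) = 40.656562
T_max/T_min = cosh(S/(2a)) = 1.834831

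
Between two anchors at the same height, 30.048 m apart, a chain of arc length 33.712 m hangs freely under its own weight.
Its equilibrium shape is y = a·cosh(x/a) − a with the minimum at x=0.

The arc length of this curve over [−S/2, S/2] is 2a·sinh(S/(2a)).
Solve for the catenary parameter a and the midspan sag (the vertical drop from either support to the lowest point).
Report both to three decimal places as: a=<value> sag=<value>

seed: a₀ = √(S³/(24(L−S))) = √(30.048³/(24·3.664)) = 17.564670
iter 1: u=0.855353  f(a)=+1.364e-01  f'(a)=-4.485e-01  a ← 17.564670 − (+1.364e-01/-4.485e-01) = 17.868758
iter 2: u=0.840797  f(a)=+3.623e-03  f'(a)=-4.250e-01  a ← 17.868758 − (+3.623e-03/-4.250e-01) = 17.877281
iter 3: u=0.840396  f(a)=+2.710e-06  f'(a)=-4.244e-01  a ← 17.877281 − (+2.710e-06/-4.244e-01) = 17.877288
iter 4: u=0.840396  f(a)=+1.513e-12  f'(a)=-4.244e-01  a ← 17.877288 − (+1.513e-12/-4.244e-01) = 17.877288
converged: |Δa| < 1e-12 after 4 iterations
sag = a·(cosh(S/(2a)) − 1) = 17.877288·(cosh(0.840396) − 1) = 6.693470
T_max/T_min = cosh(S/(2a)) = 1.374412

a=17.877 sag=6.693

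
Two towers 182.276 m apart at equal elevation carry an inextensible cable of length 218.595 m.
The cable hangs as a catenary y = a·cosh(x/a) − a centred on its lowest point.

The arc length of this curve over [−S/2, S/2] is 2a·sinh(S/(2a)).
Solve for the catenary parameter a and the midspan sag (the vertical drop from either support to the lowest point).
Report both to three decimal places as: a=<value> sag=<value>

seed: a₀ = √(S³/(24(L−S))) = √(182.276³/(24·36.319)) = 83.353084
iter 1: u=1.093397  f(a)=+2.234e+00  f'(a)=-9.802e-01  a ← 83.353084 − (+2.234e+00/-9.802e-01) = 85.632084
iter 2: u=1.064297  f(a)=+9.489e-02  f'(a)=-8.985e-01  a ← 85.632084 − (+9.489e-02/-8.985e-01) = 85.737696
iter 3: u=1.062986  f(a)=+1.881e-04  f'(a)=-8.949e-01  a ← 85.737696 − (+1.881e-04/-8.949e-01) = 85.737906
iter 4: u=1.062984  f(a)=+7.418e-10  f'(a)=-8.949e-01  a ← 85.737906 − (+7.418e-10/-8.949e-01) = 85.737906
iter 5: u=1.062984  f(a)=+2.842e-14  f'(a)=-8.949e-01  a ← 85.737906 − (+2.842e-14/-8.949e-01) = 85.737906
converged: |Δa| < 1e-12 after 5 iterations
sag = a·(cosh(S/(2a)) − 1) = 85.737906·(cosh(1.062984) − 1) = 53.175492
T_max/T_min = cosh(S/(2a)) = 1.620210

a=85.738 sag=53.175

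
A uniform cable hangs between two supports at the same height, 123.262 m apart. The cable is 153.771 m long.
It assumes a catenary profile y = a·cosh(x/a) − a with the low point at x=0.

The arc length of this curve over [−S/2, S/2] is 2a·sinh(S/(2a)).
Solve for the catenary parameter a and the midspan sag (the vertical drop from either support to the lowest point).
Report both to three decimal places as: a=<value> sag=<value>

seed: a₀ = √(S³/(24(L−S))) = √(123.262³/(24·30.509)) = 50.573639
iter 1: u=1.218639  f(a)=+2.347e+00  f'(a)=-1.395e+00  a ← 50.573639 − (+2.347e+00/-1.395e+00) = 52.255655
iter 2: u=1.179413  f(a)=+1.222e-01  f'(a)=-1.254e+00  a ← 52.255655 − (+1.222e-01/-1.254e+00) = 52.353120
iter 3: u=1.177217  f(a)=+3.713e-04  f'(a)=-1.246e+00  a ← 52.353120 − (+3.713e-04/-1.246e+00) = 52.353418
iter 4: u=1.177211  f(a)=+3.453e-09  f'(a)=-1.246e+00  a ← 52.353418 − (+3.453e-09/-1.246e+00) = 52.353418
iter 5: u=1.177211  f(a)=+0.000e+00  f'(a)=-1.246e+00  a ← 52.353418 − (+0.000e+00/-1.246e+00) = 52.353418
converged: |Δa| < 1e-12 after 5 iterations
sag = a·(cosh(S/(2a)) − 1) = 52.353418·(cosh(1.177211) − 1) = 40.664110
T_max/T_min = cosh(S/(2a)) = 1.776723

a=52.353 sag=40.664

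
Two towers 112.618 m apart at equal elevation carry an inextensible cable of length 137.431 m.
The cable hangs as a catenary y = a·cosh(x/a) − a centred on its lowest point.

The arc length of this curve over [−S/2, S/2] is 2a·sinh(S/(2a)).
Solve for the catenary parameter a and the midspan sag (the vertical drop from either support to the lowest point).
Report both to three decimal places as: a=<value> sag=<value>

seed: a₀ = √(S³/(24(L−S))) = √(112.618³/(24·24.813)) = 48.974099
iter 1: u=1.149771  f(a)=+1.693e+00  f'(a)=-1.154e+00  a ← 48.974099 − (+1.693e+00/-1.154e+00) = 50.441219
iter 2: u=1.116329  f(a)=+7.904e-02  f'(a)=-1.048e+00  a ← 50.441219 − (+7.904e-02/-1.048e+00) = 50.516619
iter 3: u=1.114663  f(a)=+1.910e-04  f'(a)=-1.043e+00  a ← 50.516619 − (+1.910e-04/-1.043e+00) = 50.516802
iter 4: u=1.114659  f(a)=+1.122e-09  f'(a)=-1.043e+00  a ← 50.516802 − (+1.122e-09/-1.043e+00) = 50.516802
iter 5: u=1.114659  f(a)=+0.000e+00  f'(a)=-1.043e+00  a ← 50.516802 − (+0.000e+00/-1.043e+00) = 50.516802
converged: |Δa| < 1e-12 after 5 iterations
sag = a·(cosh(S/(2a)) − 1) = 50.516802·(cosh(1.114659) − 1) = 34.769581
T_max/T_min = cosh(S/(2a)) = 1.688278

a=50.517 sag=34.770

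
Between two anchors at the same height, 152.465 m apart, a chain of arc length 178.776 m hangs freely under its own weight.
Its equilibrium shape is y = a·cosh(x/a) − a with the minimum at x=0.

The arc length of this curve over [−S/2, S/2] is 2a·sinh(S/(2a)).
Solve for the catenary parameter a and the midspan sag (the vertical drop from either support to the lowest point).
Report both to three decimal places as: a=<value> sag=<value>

a=76.784 sag=41.055

seed: a₀ = √(S³/(24(L−S))) = √(152.465³/(24·26.311)) = 74.917097
iter 1: u=1.017558  f(a)=+1.396e+00  f'(a)=-7.779e-01  a ← 74.917097 − (+1.396e+00/-7.779e-01) = 76.712018
iter 2: u=0.993749  f(a)=+5.175e-02  f'(a)=-7.212e-01  a ← 76.712018 − (+5.175e-02/-7.212e-01) = 76.783781
iter 3: u=0.992820  f(a)=+7.717e-05  f'(a)=-7.190e-01  a ← 76.783781 − (+7.717e-05/-7.190e-01) = 76.783888
iter 4: u=0.992819  f(a)=+1.721e-10  f'(a)=-7.190e-01  a ← 76.783888 − (+1.721e-10/-7.190e-01) = 76.783888
iter 5: u=0.992819  f(a)=+0.000e+00  f'(a)=-7.190e-01  a ← 76.783888 − (+0.000e+00/-7.190e-01) = 76.783888
converged: |Δa| < 1e-12 after 5 iterations
sag = a·(cosh(S/(2a)) − 1) = 76.783888·(cosh(0.992819) − 1) = 41.054900
T_max/T_min = cosh(S/(2a)) = 1.534681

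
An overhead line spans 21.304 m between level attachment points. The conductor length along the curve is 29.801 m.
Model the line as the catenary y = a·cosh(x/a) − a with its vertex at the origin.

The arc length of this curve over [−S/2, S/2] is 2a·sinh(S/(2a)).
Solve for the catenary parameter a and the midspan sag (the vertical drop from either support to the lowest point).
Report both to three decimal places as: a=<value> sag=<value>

seed: a₀ = √(S³/(24(L−S))) = √(21.304³/(24·8.497)) = 6.885782
iter 1: u=1.546956  f(a)=+1.077e+00  f'(a)=-3.111e+00  a ← 6.885782 − (+1.077e+00/-3.111e+00) = 7.231802
iter 2: u=1.472939  f(a)=+8.647e-02  f'(a)=-2.630e+00  a ← 7.231802 − (+8.647e-02/-2.630e+00) = 7.264683
iter 3: u=1.466272  f(a)=+6.655e-04  f'(a)=-2.590e+00  a ← 7.264683 − (+6.655e-04/-2.590e+00) = 7.264940
iter 4: u=1.466220  f(a)=+4.009e-08  f'(a)=-2.589e+00  a ← 7.264940 − (+4.009e-08/-2.589e+00) = 7.264940
iter 5: u=1.466220  f(a)=+7.105e-15  f'(a)=-2.589e+00  a ← 7.264940 − (+7.105e-15/-2.589e+00) = 7.264940
converged: |Δa| < 1e-12 after 5 iterations
sag = a·(cosh(S/(2a)) − 1) = 7.264940·(cosh(1.466220) − 1) = 9.312281
T_max/T_min = cosh(S/(2a)) = 2.281811

a=7.265 sag=9.312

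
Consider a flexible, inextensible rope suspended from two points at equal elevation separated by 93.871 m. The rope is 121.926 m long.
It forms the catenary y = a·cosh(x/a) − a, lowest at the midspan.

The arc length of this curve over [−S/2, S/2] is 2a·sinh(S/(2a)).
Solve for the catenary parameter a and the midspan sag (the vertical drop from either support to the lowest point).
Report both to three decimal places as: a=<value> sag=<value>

a=36.524 sag=34.543

seed: a₀ = √(S³/(24(L−S))) = √(93.871³/(24·28.055)) = 35.049870
iter 1: u=1.339106  f(a)=+2.626e+00  f'(a)=-1.907e+00  a ← 35.049870 − (+2.626e+00/-1.907e+00) = 36.426703
iter 2: u=1.288492  f(a)=+1.626e-01  f'(a)=-1.677e+00  a ← 36.426703 − (+1.626e-01/-1.677e+00) = 36.523661
iter 3: u=1.285071  f(a)=+7.152e-04  f'(a)=-1.663e+00  a ← 36.523661 − (+7.152e-04/-1.663e+00) = 36.524091
iter 4: u=1.285056  f(a)=+1.396e-08  f'(a)=-1.663e+00  a ← 36.524091 − (+1.396e-08/-1.663e+00) = 36.524091
iter 5: u=1.285056  f(a)=+0.000e+00  f'(a)=-1.663e+00  a ← 36.524091 − (+0.000e+00/-1.663e+00) = 36.524091
converged: |Δa| < 1e-12 after 5 iterations
sag = a·(cosh(S/(2a)) − 1) = 36.524091·(cosh(1.285056) − 1) = 34.542755
T_max/T_min = cosh(S/(2a)) = 1.945753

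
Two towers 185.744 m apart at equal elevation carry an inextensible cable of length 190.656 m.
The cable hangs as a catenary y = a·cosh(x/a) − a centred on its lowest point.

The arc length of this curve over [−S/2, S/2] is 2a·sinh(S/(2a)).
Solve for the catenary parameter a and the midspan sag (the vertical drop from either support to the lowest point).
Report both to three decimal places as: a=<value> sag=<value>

seed: a₀ = √(S³/(24(L−S))) = √(185.744³/(24·4.912)) = 233.151058
iter 1: u=0.398334  f(a)=+3.912e-02  f'(a)=-4.281e-02  a ← 233.151058 − (+3.912e-02/-4.281e-02) = 234.064831
iter 2: u=0.396779  f(a)=+2.312e-04  f'(a)=-4.230e-02  a ← 234.064831 − (+2.312e-04/-4.230e-02) = 234.070295
iter 3: u=0.396770  f(a)=+8.179e-09  f'(a)=-4.230e-02  a ← 234.070295 − (+8.179e-09/-4.230e-02) = 234.070295
iter 4: u=0.396770  f(a)=+0.000e+00  f'(a)=-4.230e-02  a ← 234.070295 − (+0.000e+00/-4.230e-02) = 234.070295
converged: |Δa| < 1e-12 after 4 iterations
sag = a·(cosh(S/(2a)) − 1) = 234.070295·(cosh(0.396770) − 1) = 18.667376
T_max/T_min = cosh(S/(2a)) = 1.079751

a=234.070 sag=18.667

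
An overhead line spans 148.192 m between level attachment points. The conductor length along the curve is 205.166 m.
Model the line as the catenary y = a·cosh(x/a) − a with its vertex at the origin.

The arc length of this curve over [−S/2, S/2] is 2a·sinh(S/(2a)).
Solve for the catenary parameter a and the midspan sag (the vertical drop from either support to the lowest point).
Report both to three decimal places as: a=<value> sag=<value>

seed: a₀ = √(S³/(24(L−S))) = √(148.192³/(24·56.974)) = 48.785770
iter 1: u=1.518804  f(a)=+6.944e+00  f'(a)=-2.921e+00  a ← 48.785770 − (+6.944e+00/-2.921e+00) = 51.163200
iter 2: u=1.448228  f(a)=+5.399e-01  f'(a)=-2.483e+00  a ← 51.163200 − (+5.399e-01/-2.483e+00) = 51.380646
iter 3: u=1.442099  f(a)=+3.871e-03  f'(a)=-2.447e+00  a ← 51.380646 − (+3.871e-03/-2.447e+00) = 51.382228
iter 4: u=1.442055  f(a)=+2.022e-07  f'(a)=-2.447e+00  a ← 51.382228 − (+2.022e-07/-2.447e+00) = 51.382228
iter 5: u=1.442055  f(a)=+0.000e+00  f'(a)=-2.447e+00  a ← 51.382228 − (+0.000e+00/-2.447e+00) = 51.382228
converged: |Δa| < 1e-12 after 5 iterations
sag = a·(cosh(S/(2a)) − 1) = 51.382228·(cosh(1.442055) − 1) = 63.349656
T_max/T_min = cosh(S/(2a)) = 2.232910

a=51.382 sag=63.350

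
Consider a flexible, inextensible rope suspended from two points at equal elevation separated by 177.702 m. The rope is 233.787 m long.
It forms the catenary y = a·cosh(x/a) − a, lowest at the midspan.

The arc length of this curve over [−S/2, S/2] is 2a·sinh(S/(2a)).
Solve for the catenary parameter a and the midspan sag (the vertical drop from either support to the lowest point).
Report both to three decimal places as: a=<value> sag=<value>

a=67.425 sag=67.520

seed: a₀ = √(S³/(24(L−S))) = √(177.702³/(24·56.085)) = 64.566834
iter 1: u=1.376109  f(a)=+5.556e+00  f'(a)=-2.089e+00  a ← 64.566834 − (+5.556e+00/-2.089e+00) = 67.226184
iter 2: u=1.321673  f(a)=+3.617e-01  f'(a)=-1.825e+00  a ← 67.226184 − (+3.617e-01/-1.825e+00) = 67.424345
iter 3: u=1.317788  f(a)=+1.769e-03  f'(a)=-1.808e+00  a ← 67.424345 − (+1.769e-03/-1.808e+00) = 67.425323
iter 4: u=1.317769  f(a)=+4.277e-08  f'(a)=-1.807e+00  a ← 67.425323 − (+4.277e-08/-1.807e+00) = 67.425323
iter 5: u=1.317769  f(a)=-2.842e-14  f'(a)=-1.807e+00  a ← 67.425323 − (-2.842e-14/-1.807e+00) = 67.425323
converged: |Δa| < 1e-12 after 5 iterations
sag = a·(cosh(S/(2a)) − 1) = 67.425323·(cosh(1.317769) − 1) = 67.520090
T_max/T_min = cosh(S/(2a)) = 2.001406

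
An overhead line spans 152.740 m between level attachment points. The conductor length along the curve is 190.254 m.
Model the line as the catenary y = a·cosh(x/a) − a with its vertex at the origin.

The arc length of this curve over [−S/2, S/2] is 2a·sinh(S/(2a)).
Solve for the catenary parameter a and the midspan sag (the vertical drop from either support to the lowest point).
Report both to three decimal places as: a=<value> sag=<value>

a=65.109 sag=50.166

seed: a₀ = √(S³/(24(L−S))) = √(152.740³/(24·37.514)) = 62.911041
iter 1: u=1.213936  f(a)=+2.863e+00  f'(a)=-1.378e+00  a ← 62.911041 − (+2.863e+00/-1.378e+00) = 64.988980
iter 2: u=1.175122  f(a)=+1.480e-01  f'(a)=-1.239e+00  a ← 64.988980 − (+1.480e-01/-1.239e+00) = 65.108429
iter 3: u=1.172966  f(a)=+4.429e-04  f'(a)=-1.231e+00  a ← 65.108429 − (+4.429e-04/-1.231e+00) = 65.108789
iter 4: u=1.172960  f(a)=+3.995e-09  f'(a)=-1.231e+00  a ← 65.108789 − (+3.995e-09/-1.231e+00) = 65.108789
iter 5: u=1.172960  f(a)=-2.842e-14  f'(a)=-1.231e+00  a ← 65.108789 − (-2.842e-14/-1.231e+00) = 65.108789
converged: |Δa| < 1e-12 after 5 iterations
sag = a·(cosh(S/(2a)) − 1) = 65.108789·(cosh(1.172960) − 1) = 50.166102
T_max/T_min = cosh(S/(2a)) = 1.770497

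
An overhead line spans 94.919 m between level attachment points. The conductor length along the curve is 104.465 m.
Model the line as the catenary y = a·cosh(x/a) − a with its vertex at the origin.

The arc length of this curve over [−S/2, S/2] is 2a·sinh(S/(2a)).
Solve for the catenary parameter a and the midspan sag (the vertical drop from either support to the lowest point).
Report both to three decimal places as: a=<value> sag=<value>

seed: a₀ = √(S³/(24(L−S))) = √(94.919³/(24·9.546)) = 61.096087
iter 1: u=0.776801  f(a)=+2.922e-01  f'(a)=-3.318e-01  a ← 61.096087 − (+2.922e-01/-3.318e-01) = 61.976803
iter 2: u=0.765762  f(a)=+6.438e-03  f'(a)=-3.173e-01  a ← 61.976803 − (+6.438e-03/-3.173e-01) = 61.997093
iter 3: u=0.765512  f(a)=+3.282e-06  f'(a)=-3.170e-01  a ← 61.997093 − (+3.282e-06/-3.170e-01) = 61.997104
iter 4: u=0.765512  f(a)=+8.527e-13  f'(a)=-3.170e-01  a ← 61.997104 − (+8.527e-13/-3.170e-01) = 61.997104
converged: |Δa| < 1e-12 after 4 iterations
sag = a·(cosh(S/(2a)) − 1) = 61.997104·(cosh(0.765512) − 1) = 19.069998
T_max/T_min = cosh(S/(2a)) = 1.307595

a=61.997 sag=19.070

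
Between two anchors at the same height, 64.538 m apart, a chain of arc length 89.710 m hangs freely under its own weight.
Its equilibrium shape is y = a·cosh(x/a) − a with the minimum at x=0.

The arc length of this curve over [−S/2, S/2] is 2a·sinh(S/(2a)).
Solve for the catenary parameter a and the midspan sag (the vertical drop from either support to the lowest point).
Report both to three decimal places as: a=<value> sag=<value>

a=22.232 sag=27.830

seed: a₀ = √(S³/(24(L−S))) = √(64.538³/(24·25.172)) = 21.093992
iter 1: u=1.529772  f(a)=+3.115e+00  f'(a)=-2.994e+00  a ← 21.093992 − (+3.115e+00/-2.994e+00) = 22.134409
iter 2: u=1.457866  f(a)=+2.453e-01  f'(a)=-2.539e+00  a ← 22.134409 − (+2.453e-01/-2.539e+00) = 22.231004
iter 3: u=1.451531  f(a)=+1.808e-03  f'(a)=-2.502e+00  a ← 22.231004 − (+1.808e-03/-2.502e+00) = 22.231727
iter 4: u=1.451484  f(a)=+9.989e-08  f'(a)=-2.502e+00  a ← 22.231727 − (+9.989e-08/-2.502e+00) = 22.231727
iter 5: u=1.451484  f(a)=+0.000e+00  f'(a)=-2.502e+00  a ← 22.231727 − (+0.000e+00/-2.502e+00) = 22.231727
converged: |Δa| < 1e-12 after 5 iterations
sag = a·(cosh(S/(2a)) − 1) = 22.231727·(cosh(1.451484) − 1) = 27.830442
T_max/T_min = cosh(S/(2a)) = 2.251834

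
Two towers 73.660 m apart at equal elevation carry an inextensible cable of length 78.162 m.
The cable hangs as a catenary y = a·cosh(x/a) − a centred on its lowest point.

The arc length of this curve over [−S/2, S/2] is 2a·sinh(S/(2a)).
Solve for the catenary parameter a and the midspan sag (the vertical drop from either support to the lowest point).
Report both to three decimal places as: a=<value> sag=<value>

a=61.369 sag=11.387

seed: a₀ = √(S³/(24(L−S))) = √(73.660³/(24·4.502)) = 60.818990
iter 1: u=0.605567  f(a)=+8.327e-02  f'(a)=-1.535e-01  a ← 60.818990 − (+8.327e-02/-1.535e-01) = 61.361310
iter 2: u=0.600215  f(a)=+1.127e-03  f'(a)=-1.494e-01  a ← 61.361310 − (+1.127e-03/-1.494e-01) = 61.368852
iter 3: u=0.600142  f(a)=+2.127e-07  f'(a)=-1.494e-01  a ← 61.368852 − (+2.127e-07/-1.494e-01) = 61.368854
iter 4: u=0.600142  f(a)=+0.000e+00  f'(a)=-1.494e-01  a ← 61.368854 − (+0.000e+00/-1.494e-01) = 61.368854
converged: |Δa| < 1e-12 after 4 iterations
sag = a·(cosh(S/(2a)) − 1) = 61.368854·(cosh(0.600142) − 1) = 11.387320
T_max/T_min = cosh(S/(2a)) = 1.185555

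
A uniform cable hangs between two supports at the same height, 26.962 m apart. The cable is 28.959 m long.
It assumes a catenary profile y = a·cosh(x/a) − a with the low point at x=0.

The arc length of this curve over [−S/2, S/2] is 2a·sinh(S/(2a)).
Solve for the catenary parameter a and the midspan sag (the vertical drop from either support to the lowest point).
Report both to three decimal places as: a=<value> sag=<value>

a=20.443 sag=4.608

seed: a₀ = √(S³/(24(L−S))) = √(26.962³/(24·1.997)) = 20.222438
iter 1: u=0.666636  f(a)=+4.485e-02  f'(a)=-2.064e-01  a ← 20.222438 − (+4.485e-02/-2.064e-01) = 20.439693
iter 2: u=0.659550  f(a)=+7.330e-04  f'(a)=-1.997e-01  a ← 20.439693 − (+7.330e-04/-1.997e-01) = 20.443363
iter 3: u=0.659432  f(a)=+2.030e-07  f'(a)=-1.996e-01  a ← 20.443363 − (+2.030e-07/-1.996e-01) = 20.443364
iter 4: u=0.659432  f(a)=+1.776e-14  f'(a)=-1.996e-01  a ← 20.443364 − (+1.776e-14/-1.996e-01) = 20.443364
converged: |Δa| < 1e-12 after 4 iterations
sag = a·(cosh(S/(2a)) − 1) = 20.443364·(cosh(0.659432) − 1) = 4.608324
T_max/T_min = cosh(S/(2a)) = 1.225419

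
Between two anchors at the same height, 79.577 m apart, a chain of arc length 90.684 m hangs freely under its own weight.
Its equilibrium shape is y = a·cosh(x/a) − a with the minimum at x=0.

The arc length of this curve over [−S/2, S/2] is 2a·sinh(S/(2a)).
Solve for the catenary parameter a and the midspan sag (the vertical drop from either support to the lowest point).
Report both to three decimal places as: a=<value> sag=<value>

a=44.361 sag=19.072

seed: a₀ = √(S³/(24(L−S))) = √(79.577³/(24·11.107)) = 43.478779
iter 1: u=0.915125  f(a)=+4.745e-01  f'(a)=-5.550e-01  a ← 43.478779 − (+4.745e-01/-5.550e-01) = 44.333661
iter 2: u=0.897478  f(a)=+1.435e-02  f'(a)=-5.219e-01  a ← 44.333661 − (+1.435e-02/-5.219e-01) = 44.361167
iter 3: u=0.896922  f(a)=+1.405e-05  f'(a)=-5.209e-01  a ← 44.361167 − (+1.405e-05/-5.209e-01) = 44.361194
iter 4: u=0.896921  f(a)=+1.350e-11  f'(a)=-5.209e-01  a ← 44.361194 − (+1.350e-11/-5.209e-01) = 44.361194
converged: |Δa| < 1e-12 after 4 iterations
sag = a·(cosh(S/(2a)) − 1) = 44.361194·(cosh(0.896921) − 1) = 19.072334
T_max/T_min = cosh(S/(2a)) = 1.429933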